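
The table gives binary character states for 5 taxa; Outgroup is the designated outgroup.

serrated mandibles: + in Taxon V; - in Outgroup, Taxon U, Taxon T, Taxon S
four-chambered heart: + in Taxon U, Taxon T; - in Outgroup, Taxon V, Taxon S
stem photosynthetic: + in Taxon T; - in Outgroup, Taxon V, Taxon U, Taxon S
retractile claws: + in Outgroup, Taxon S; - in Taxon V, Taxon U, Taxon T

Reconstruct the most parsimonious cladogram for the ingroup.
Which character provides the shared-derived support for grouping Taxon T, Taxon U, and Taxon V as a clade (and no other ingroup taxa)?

retractile claws

Character polarity is set by the outgroup: the derived state is whichever differs from the outgroup's state, so for retractile claws the derived state is '-', and for the remaining characters it is '+'.
serrated mandibles (derived state '+') is unique to Taxon V (autapomorphy; uninformative for grouping).
four-chambered heart: derived state '+' in Taxon T and Taxon U only — synapomorphy for {Taxon T, Taxon U}.
stem photosynthetic (derived state '+') is unique to Taxon T (autapomorphy; uninformative for grouping).
retractile claws: derived state '-' in Taxon T, Taxon U, and Taxon V only — synapomorphy for {Taxon T, Taxon U, Taxon V}.
Most parsimonious ingroup topology: ((Taxon V,(Taxon U,Taxon T)),Taxon S).
The clade {Taxon T, Taxon U, Taxon V} is supported by retractile claws: its derived state '-' occurs in exactly those taxa and in no other taxon (including the outgroup).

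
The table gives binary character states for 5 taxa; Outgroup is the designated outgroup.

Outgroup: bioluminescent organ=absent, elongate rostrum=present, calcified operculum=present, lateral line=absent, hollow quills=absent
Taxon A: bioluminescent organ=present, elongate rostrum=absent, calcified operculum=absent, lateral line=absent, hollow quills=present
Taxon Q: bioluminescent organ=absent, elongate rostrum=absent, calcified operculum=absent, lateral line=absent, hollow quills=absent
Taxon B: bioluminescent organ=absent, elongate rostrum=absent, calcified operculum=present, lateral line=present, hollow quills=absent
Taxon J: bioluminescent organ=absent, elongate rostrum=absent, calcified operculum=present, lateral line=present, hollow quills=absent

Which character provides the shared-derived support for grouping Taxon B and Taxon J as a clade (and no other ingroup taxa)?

lateral line

Character polarity is set by the outgroup: the derived state is whichever differs from the outgroup's state, so for elongate rostrum, calcified operculum the derived state is 'absent', and for the remaining characters it is 'present'.
bioluminescent organ (derived state 'present') is unique to Taxon A (autapomorphy; uninformative for grouping).
All ingroup taxa share the derived state 'absent' for elongate rostrum; it defines the ingroup but does not resolve relationships within it.
calcified operculum (derived state 'absent') is shared by Taxon A and Taxon Q — a synapomorphy uniting that clade.
lateral line (derived state 'present') is shared by Taxon B and Taxon J — a synapomorphy uniting that clade.
hollow quills (derived state 'present') is unique to Taxon A (autapomorphy; uninformative for grouping).
Most parsimonious ingroup topology: ((Taxon A,Taxon Q),(Taxon B,Taxon J)).
The clade {Taxon B, Taxon J} is supported by lateral line: its derived state 'present' occurs in exactly those taxa and in no other taxon (including the outgroup).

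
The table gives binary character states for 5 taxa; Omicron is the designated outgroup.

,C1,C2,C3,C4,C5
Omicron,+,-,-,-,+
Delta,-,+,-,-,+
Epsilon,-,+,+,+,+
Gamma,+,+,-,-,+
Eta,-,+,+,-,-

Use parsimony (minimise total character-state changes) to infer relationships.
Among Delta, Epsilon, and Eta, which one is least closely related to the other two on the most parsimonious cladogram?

Delta

Character polarity is set by the outgroup: the derived state is whichever differs from the outgroup's state, so for C1, C5 the derived state is '-', and for the remaining characters it is '+'.
C1: derived state '-' in Delta, Epsilon, and Eta only — synapomorphy for {Delta, Epsilon, Eta}.
C2 (derived state '+') is shared by all ingroup taxa — unites the whole ingroup.
Only Epsilon and Eta show the derived state '+' for C3, supporting them as a clade.
C4: derived state '+' in Epsilon only — an autapomorphy, so it tells us nothing about relationships among taxa.
C5 (derived state '-') is unique to Eta (autapomorphy; uninformative for grouping).
Most parsimonious ingroup topology: ((Delta,(Epsilon,Eta)),Gamma).
Eta and Epsilon share a more recent common ancestor with each other than either does with Delta, so Delta is the least closely related of the three.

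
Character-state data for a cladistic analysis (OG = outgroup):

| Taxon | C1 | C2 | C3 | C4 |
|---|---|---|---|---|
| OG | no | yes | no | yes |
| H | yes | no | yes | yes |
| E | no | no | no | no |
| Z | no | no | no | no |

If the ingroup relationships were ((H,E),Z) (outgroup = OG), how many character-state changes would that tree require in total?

Map each character onto ((H,E),Z) (rooted by OG) and count the minimum state changes it requires (Fitch parsimony):
C1: 1; C2: 1; C3: 1; C4: 2.
Total tree length = 5.

5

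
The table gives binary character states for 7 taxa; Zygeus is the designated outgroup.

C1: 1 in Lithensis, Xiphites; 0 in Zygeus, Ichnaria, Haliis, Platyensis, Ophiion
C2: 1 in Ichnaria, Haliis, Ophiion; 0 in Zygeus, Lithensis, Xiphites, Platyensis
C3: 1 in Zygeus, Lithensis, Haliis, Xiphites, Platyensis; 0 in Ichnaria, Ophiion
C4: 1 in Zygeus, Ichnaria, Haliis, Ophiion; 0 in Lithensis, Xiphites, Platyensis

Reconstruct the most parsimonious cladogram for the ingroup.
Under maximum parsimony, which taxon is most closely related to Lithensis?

Xiphites

Character polarity is set by the outgroup: the derived state is whichever differs from the outgroup's state, so for C3, C4 the derived state is '0', and for the remaining characters it is '1'.
C1 (derived state '1') is shared by Lithensis and Xiphites — a synapomorphy uniting that clade.
Only Haliis, Ichnaria, and Ophiion show the derived state '1' for C2, supporting them as a clade.
C3 (derived state '0') is shared by Ichnaria and Ophiion — a synapomorphy uniting that clade.
C4 (derived state '0') is shared by Lithensis, Platyensis, and Xiphites — a synapomorphy uniting that clade.
Most parsimonious ingroup topology: (((Ichnaria,Ophiion),Haliis),((Lithensis,Xiphites),Platyensis)).
Lithensis and Xiphites form a cherry on this tree, so they are sister taxa.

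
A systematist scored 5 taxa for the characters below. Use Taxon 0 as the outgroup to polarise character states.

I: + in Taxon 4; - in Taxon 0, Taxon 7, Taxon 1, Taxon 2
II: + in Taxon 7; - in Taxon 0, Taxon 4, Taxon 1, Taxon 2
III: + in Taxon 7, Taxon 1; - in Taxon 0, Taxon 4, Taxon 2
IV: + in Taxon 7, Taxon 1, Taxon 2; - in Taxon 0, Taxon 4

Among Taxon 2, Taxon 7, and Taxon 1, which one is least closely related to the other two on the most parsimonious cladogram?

Taxon 2

The outgroup has state '-' for every character, so '+' is the derived state throughout.
I: derived state '+' in Taxon 4 only — an autapomorphy, so it tells us nothing about relationships among taxa.
II: derived state '+' in Taxon 7 only — an autapomorphy, so it tells us nothing about relationships among taxa.
III (derived state '+') is shared by Taxon 1 and Taxon 7 — a synapomorphy uniting that clade.
IV (derived state '+') is shared by Taxon 1, Taxon 2, and Taxon 7 — a synapomorphy uniting that clade.
Most parsimonious ingroup topology: (Taxon 4,((Taxon 7,Taxon 1),Taxon 2)).
Taxon 1 and Taxon 7 share a more recent common ancestor with each other than either does with Taxon 2, so Taxon 2 is the least closely related of the three.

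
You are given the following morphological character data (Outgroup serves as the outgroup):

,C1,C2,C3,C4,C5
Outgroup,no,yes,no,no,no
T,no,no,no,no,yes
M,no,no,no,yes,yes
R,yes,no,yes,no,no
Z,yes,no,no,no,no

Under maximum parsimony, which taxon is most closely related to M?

Character polarity is set by the outgroup: the derived state is whichever differs from the outgroup's state, so for C2 the derived state is 'no', and for the remaining characters it is 'yes'.
C1 (derived state 'yes') is shared by R and Z — a synapomorphy uniting that clade.
C2 (derived state 'no') is shared by all ingroup taxa — unites the whole ingroup.
C3: derived state 'yes' in R only — an autapomorphy, so it tells us nothing about relationships among taxa.
C4: derived state 'yes' in M only — an autapomorphy, so it tells us nothing about relationships among taxa.
C5 (derived state 'yes') is shared by M and T — a synapomorphy uniting that clade.
Most parsimonious ingroup topology: ((T,M),(R,Z)).
M and T form a cherry on this tree, so they are sister taxa.

T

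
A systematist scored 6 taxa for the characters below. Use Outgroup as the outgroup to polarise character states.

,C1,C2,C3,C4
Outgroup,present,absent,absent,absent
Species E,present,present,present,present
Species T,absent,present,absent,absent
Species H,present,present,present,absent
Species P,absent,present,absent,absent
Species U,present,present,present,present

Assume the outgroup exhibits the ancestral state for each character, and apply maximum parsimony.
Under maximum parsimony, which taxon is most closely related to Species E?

Character polarity is set by the outgroup: the derived state is whichever differs from the outgroup's state, so for C1 the derived state is 'absent', and for the remaining characters it is 'present'.
C1: derived state 'absent' in Species P and Species T only — synapomorphy for {Species P, Species T}.
All ingroup taxa share the derived state 'present' for C2; it defines the ingroup but does not resolve relationships within it.
C3 (derived state 'present') is shared by Species E, Species H, and Species U — a synapomorphy uniting that clade.
C4 (derived state 'present') is shared by Species E and Species U — a synapomorphy uniting that clade.
Most parsimonious ingroup topology: (((Species E,Species U),Species H),(Species T,Species P)).
Species E and Species U form a cherry on this tree, so they are sister taxa.

Species U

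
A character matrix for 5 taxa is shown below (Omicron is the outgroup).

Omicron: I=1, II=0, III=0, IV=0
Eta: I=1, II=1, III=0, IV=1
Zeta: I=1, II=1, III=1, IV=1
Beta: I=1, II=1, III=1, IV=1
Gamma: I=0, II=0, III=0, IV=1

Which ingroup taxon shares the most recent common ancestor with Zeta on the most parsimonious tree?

Beta

Character polarity is set by the outgroup: the derived state is whichever differs from the outgroup's state, so for I the derived state is '0', and for the remaining characters it is '1'.
I: derived state '0' in Gamma only — an autapomorphy, so it tells us nothing about relationships among taxa.
II: derived state '1' in Beta, Eta, and Zeta only — synapomorphy for {Beta, Eta, Zeta}.
III (derived state '1') is shared by Beta and Zeta — a synapomorphy uniting that clade.
All ingroup taxa share the derived state '1' for IV; it defines the ingroup but does not resolve relationships within it.
Most parsimonious ingroup topology: ((Eta,(Zeta,Beta)),Gamma).
Zeta and Beta form a cherry on this tree, so they are sister taxa.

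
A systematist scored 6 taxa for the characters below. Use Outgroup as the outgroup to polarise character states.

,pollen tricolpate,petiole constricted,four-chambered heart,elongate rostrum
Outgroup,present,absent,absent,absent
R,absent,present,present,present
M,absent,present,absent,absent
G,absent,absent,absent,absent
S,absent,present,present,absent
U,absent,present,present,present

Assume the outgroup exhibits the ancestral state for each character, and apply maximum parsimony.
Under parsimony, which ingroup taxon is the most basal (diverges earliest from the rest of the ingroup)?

Character polarity is set by the outgroup: the derived state is whichever differs from the outgroup's state, so for pollen tricolpate the derived state is 'absent', and for the remaining characters it is 'present'.
pollen tricolpate (derived state 'absent') is shared by all ingroup taxa — unites the whole ingroup.
petiole constricted (derived state 'present') is shared by M, R, S, and U — a synapomorphy uniting that clade.
Only R, S, and U show the derived state 'present' for four-chambered heart, supporting them as a clade.
Only R and U show the derived state 'present' for elongate rostrum, supporting them as a clade.
Most parsimonious ingroup topology: ((((R,U),S),M),G).
G is sister to the clade containing all other ingroup taxa, so it is the earliest-diverging (most basal) ingroup lineage.

G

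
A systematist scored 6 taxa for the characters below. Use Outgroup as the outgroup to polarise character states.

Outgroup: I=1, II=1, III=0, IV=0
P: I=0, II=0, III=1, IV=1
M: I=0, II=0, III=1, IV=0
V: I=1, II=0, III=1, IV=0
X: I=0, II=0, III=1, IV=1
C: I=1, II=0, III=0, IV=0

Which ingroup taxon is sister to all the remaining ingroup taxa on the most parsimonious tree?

C

Character polarity is set by the outgroup: the derived state is whichever differs from the outgroup's state, so for I, II the derived state is '0', and for the remaining characters it is '1'.
I (derived state '0') is shared by M, P, and X — a synapomorphy uniting that clade.
II (derived state '0') is shared by all ingroup taxa — unites the whole ingroup.
III (derived state '1') is shared by M, P, V, and X — a synapomorphy uniting that clade.
IV: derived state '1' in P and X only — synapomorphy for {P, X}.
Most parsimonious ingroup topology: ((((P,X),M),V),C).
C is sister to the clade containing all other ingroup taxa, so it is the earliest-diverging (most basal) ingroup lineage.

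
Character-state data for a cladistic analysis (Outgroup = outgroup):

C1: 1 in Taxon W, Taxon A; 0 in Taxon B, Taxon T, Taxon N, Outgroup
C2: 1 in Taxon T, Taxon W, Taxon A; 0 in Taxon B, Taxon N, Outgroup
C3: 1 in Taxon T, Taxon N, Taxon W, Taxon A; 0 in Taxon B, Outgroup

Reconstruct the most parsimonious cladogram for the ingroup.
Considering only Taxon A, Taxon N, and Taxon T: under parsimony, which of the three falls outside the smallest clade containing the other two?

Taxon N

The outgroup has state '0' for every character, so '1' is the derived state throughout.
Only Taxon A and Taxon W show the derived state '1' for C1, supporting them as a clade.
Only Taxon A, Taxon T, and Taxon W show the derived state '1' for C2, supporting them as a clade.
C3 (derived state '1') is shared by Taxon A, Taxon N, Taxon T, and Taxon W — a synapomorphy uniting that clade.
Most parsimonious ingroup topology: ((((Taxon W,Taxon A),Taxon T),Taxon N),Taxon B).
Taxon A and Taxon T share a more recent common ancestor with each other than either does with Taxon N, so Taxon N is the least closely related of the three.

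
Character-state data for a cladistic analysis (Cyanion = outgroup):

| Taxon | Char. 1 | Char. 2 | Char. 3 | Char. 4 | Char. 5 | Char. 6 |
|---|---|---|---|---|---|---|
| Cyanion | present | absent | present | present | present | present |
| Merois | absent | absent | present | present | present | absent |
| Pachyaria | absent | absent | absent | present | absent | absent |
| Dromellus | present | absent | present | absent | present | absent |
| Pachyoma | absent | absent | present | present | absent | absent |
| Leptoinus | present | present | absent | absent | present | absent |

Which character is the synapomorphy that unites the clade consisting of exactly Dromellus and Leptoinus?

Char. 4

Character polarity is set by the outgroup: the derived state is whichever differs from the outgroup's state, so for Char. 1, Char. 3, Char. 4, Char. 5, Char. 6 the derived state is 'absent', and for the remaining characters it is 'present'.
Char. 1 (derived state 'absent') is shared by Merois, Pachyaria, and Pachyoma — a synapomorphy uniting that clade.
Char. 2: derived state 'present' in Leptoinus only — an autapomorphy, so it tells us nothing about relationships among taxa.
Char. 3 groups Leptoinus and Pachyaria, which is incompatible with the clades supported by the remaining characters; treating it as convergent (homoplasy) costs fewer steps than any alternative tree.
Only Dromellus and Leptoinus show the derived state 'absent' for Char. 4, supporting them as a clade.
Char. 5 (derived state 'absent') is shared by Pachyaria and Pachyoma — a synapomorphy uniting that clade.
All ingroup taxa share the derived state 'absent' for Char. 6; it defines the ingroup but does not resolve relationships within it.
Most parsimonious ingroup topology: ((Merois,(Pachyaria,Pachyoma)),(Dromellus,Leptoinus)).
The clade {Dromellus, Leptoinus} is supported by Char. 4: its derived state 'absent' occurs in exactly those taxa and in no other taxon (including the outgroup).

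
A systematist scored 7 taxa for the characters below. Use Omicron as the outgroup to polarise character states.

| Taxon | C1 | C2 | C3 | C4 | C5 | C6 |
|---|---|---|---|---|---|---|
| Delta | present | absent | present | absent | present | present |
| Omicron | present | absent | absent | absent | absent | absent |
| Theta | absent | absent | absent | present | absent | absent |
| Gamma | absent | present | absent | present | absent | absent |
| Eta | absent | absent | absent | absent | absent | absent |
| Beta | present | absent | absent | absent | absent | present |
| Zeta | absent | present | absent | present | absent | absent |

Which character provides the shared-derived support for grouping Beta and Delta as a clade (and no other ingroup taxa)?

C6

Character polarity is set by the outgroup: the derived state is whichever differs from the outgroup's state, so for C1 the derived state is 'absent', and for the remaining characters it is 'present'.
C1 (derived state 'absent') is shared by Eta, Gamma, Theta, and Zeta — a synapomorphy uniting that clade.
C2: derived state 'present' in Gamma and Zeta only — synapomorphy for {Gamma, Zeta}.
C3: derived state 'present' in Delta only — an autapomorphy, so it tells us nothing about relationships among taxa.
Only Gamma, Theta, and Zeta show the derived state 'present' for C4, supporting them as a clade.
C5: derived state 'present' in Delta only — an autapomorphy, so it tells us nothing about relationships among taxa.
C6 (derived state 'present') is shared by Beta and Delta — a synapomorphy uniting that clade.
Most parsimonious ingroup topology: ((Beta,Delta),((Theta,(Gamma,Zeta)),Eta)).
The clade {Beta, Delta} is supported by C6: its derived state 'present' occurs in exactly those taxa and in no other taxon (including the outgroup).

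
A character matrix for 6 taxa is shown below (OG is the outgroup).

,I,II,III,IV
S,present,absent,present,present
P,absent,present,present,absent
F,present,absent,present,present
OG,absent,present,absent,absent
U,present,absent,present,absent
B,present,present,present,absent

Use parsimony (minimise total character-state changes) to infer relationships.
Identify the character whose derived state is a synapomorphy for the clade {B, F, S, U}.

I

Character polarity is set by the outgroup: the derived state is whichever differs from the outgroup's state, so for II the derived state is 'absent', and for the remaining characters it is 'present'.
I (derived state 'present') is shared by B, F, S, and U — a synapomorphy uniting that clade.
II (derived state 'absent') is shared by F, S, and U — a synapomorphy uniting that clade.
All ingroup taxa share the derived state 'present' for III; it defines the ingroup but does not resolve relationships within it.
Only F and S show the derived state 'present' for IV, supporting them as a clade.
Most parsimonious ingroup topology: ((B,((F,S),U)),P).
The clade {B, F, S, U} is supported by I: its derived state 'present' occurs in exactly those taxa and in no other taxon (including the outgroup).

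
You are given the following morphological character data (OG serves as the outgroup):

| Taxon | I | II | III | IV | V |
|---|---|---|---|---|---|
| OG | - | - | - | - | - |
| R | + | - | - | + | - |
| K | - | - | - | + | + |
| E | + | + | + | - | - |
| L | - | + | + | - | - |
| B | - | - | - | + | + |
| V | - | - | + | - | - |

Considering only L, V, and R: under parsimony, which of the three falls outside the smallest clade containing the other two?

The outgroup has state '-' for every character, so '+' is the derived state throughout.
I groups E and R, which is incompatible with the clades supported by the remaining characters; treating it as convergent (homoplasy) costs fewer steps than any alternative tree.
II (derived state '+') is shared by E and L — a synapomorphy uniting that clade.
Only E, L, and V show the derived state '+' for III, supporting them as a clade.
IV (derived state '+') is shared by B, K, and R — a synapomorphy uniting that clade.
V: derived state '+' in B and K only — synapomorphy for {B, K}.
Most parsimonious ingroup topology: ((R,(K,B)),((E,L),V)).
L and V share a more recent common ancestor with each other than either does with R, so R is the least closely related of the three.

R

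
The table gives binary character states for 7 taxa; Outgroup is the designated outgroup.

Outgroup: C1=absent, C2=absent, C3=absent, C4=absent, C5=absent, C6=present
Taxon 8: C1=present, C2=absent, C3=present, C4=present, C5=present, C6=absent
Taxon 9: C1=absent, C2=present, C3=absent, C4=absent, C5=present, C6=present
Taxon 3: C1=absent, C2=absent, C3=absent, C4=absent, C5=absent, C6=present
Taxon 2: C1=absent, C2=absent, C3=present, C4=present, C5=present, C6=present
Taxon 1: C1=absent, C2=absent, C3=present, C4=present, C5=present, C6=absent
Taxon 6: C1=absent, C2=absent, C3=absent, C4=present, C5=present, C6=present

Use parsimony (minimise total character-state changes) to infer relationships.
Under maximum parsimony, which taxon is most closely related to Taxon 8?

Character polarity is set by the outgroup: the derived state is whichever differs from the outgroup's state, so for C6 the derived state is 'absent', and for the remaining characters it is 'present'.
C1 (derived state 'present') is unique to Taxon 8 (autapomorphy; uninformative for grouping).
C2 (derived state 'present') is unique to Taxon 9 (autapomorphy; uninformative for grouping).
C3 (derived state 'present') is shared by Taxon 1, Taxon 2, and Taxon 8 — a synapomorphy uniting that clade.
Only Taxon 1, Taxon 2, Taxon 6, and Taxon 8 show the derived state 'present' for C4, supporting them as a clade.
Only Taxon 1, Taxon 2, Taxon 6, Taxon 8, and Taxon 9 show the derived state 'present' for C5, supporting them as a clade.
C6 (derived state 'absent') is shared by Taxon 1 and Taxon 8 — a synapomorphy uniting that clade.
Most parsimonious ingroup topology: ((Taxon 9,(Taxon 6,((Taxon 1,Taxon 8),Taxon 2))),Taxon 3).
Taxon 8 and Taxon 1 form a cherry on this tree, so they are sister taxa.

Taxon 1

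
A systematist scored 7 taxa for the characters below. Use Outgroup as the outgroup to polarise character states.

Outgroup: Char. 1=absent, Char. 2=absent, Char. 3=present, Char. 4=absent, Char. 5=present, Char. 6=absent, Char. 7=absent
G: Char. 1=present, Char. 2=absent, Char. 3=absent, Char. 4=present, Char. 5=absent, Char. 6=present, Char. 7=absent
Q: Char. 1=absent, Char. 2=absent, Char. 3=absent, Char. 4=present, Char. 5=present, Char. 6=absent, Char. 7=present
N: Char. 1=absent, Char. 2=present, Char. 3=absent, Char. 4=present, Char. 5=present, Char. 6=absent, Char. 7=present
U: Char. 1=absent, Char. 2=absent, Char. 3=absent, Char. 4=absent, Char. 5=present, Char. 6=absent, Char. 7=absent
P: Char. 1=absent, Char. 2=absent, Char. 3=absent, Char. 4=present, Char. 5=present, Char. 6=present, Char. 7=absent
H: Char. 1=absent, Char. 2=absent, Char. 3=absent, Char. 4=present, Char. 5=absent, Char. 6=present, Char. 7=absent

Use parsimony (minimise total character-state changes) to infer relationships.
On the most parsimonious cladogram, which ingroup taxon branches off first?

U

Character polarity is set by the outgroup: the derived state is whichever differs from the outgroup's state, so for Char. 3, Char. 5 the derived state is 'absent', and for the remaining characters it is 'present'.
Char. 1: derived state 'present' in G only — an autapomorphy, so it tells us nothing about relationships among taxa.
Char. 2 (derived state 'present') is unique to N (autapomorphy; uninformative for grouping).
All ingroup taxa share the derived state 'absent' for Char. 3; it defines the ingroup but does not resolve relationships within it.
Char. 4 (derived state 'present') is shared by G, H, N, P, and Q — a synapomorphy uniting that clade.
Only G and H show the derived state 'absent' for Char. 5, supporting them as a clade.
Only G, H, and P show the derived state 'present' for Char. 6, supporting them as a clade.
Char. 7: derived state 'present' in N and Q only — synapomorphy for {N, Q}.
Most parsimonious ingroup topology: ((((G,H),P),(Q,N)),U).
U is sister to the clade containing all other ingroup taxa, so it is the earliest-diverging (most basal) ingroup lineage.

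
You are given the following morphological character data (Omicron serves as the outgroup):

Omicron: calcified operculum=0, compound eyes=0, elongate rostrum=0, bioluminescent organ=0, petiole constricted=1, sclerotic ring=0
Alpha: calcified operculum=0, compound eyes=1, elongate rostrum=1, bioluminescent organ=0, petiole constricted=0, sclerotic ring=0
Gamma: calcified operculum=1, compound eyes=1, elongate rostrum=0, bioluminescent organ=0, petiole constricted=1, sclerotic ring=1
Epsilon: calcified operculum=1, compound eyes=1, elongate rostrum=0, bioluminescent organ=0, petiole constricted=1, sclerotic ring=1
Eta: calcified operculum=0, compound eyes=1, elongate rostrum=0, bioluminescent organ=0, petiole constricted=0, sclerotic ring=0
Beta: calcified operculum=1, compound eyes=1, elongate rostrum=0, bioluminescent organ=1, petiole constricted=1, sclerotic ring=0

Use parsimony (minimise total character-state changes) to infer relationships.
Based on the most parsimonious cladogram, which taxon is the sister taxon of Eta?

Character polarity is set by the outgroup: the derived state is whichever differs from the outgroup's state, so for petiole constricted the derived state is '0', and for the remaining characters it is '1'.
Only Beta, Epsilon, and Gamma show the derived state '1' for calcified operculum, supporting them as a clade.
All ingroup taxa share the derived state '1' for compound eyes; it defines the ingroup but does not resolve relationships within it.
elongate rostrum (derived state '1') is unique to Alpha (autapomorphy; uninformative for grouping).
bioluminescent organ: derived state '1' in Beta only — an autapomorphy, so it tells us nothing about relationships among taxa.
Only Alpha and Eta show the derived state '0' for petiole constricted, supporting them as a clade.
sclerotic ring (derived state '1') is shared by Epsilon and Gamma — a synapomorphy uniting that clade.
Most parsimonious ingroup topology: (((Gamma,Epsilon),Beta),(Alpha,Eta)).
Eta and Alpha form a cherry on this tree, so they are sister taxa.

Alpha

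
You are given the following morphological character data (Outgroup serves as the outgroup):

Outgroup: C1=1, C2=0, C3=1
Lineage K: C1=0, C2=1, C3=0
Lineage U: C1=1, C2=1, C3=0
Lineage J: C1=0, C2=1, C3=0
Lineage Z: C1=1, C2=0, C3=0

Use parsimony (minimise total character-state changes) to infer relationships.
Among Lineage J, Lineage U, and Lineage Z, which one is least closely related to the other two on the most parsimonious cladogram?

Character polarity is set by the outgroup: the derived state is whichever differs from the outgroup's state, so for C1, C3 the derived state is '0', and for the remaining characters it is '1'.
C1 (derived state '0') is shared by Lineage J and Lineage K — a synapomorphy uniting that clade.
Only Lineage J, Lineage K, and Lineage U show the derived state '1' for C2, supporting them as a clade.
All ingroup taxa share the derived state '0' for C3; it defines the ingroup but does not resolve relationships within it.
Most parsimonious ingroup topology: (((Lineage K,Lineage J),Lineage U),Lineage Z).
Lineage J and Lineage U share a more recent common ancestor with each other than either does with Lineage Z, so Lineage Z is the least closely related of the three.

Lineage Z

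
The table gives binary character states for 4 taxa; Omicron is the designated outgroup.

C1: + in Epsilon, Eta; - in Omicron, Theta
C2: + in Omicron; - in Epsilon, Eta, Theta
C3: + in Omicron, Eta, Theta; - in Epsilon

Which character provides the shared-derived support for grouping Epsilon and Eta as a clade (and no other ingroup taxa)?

Character polarity is set by the outgroup: the derived state is whichever differs from the outgroup's state, so for C2, C3 the derived state is '-', and for the remaining characters it is '+'.
C1 (derived state '+') is shared by Epsilon and Eta — a synapomorphy uniting that clade.
All ingroup taxa share the derived state '-' for C2; it defines the ingroup but does not resolve relationships within it.
C3: derived state '-' in Epsilon only — an autapomorphy, so it tells us nothing about relationships among taxa.
Most parsimonious ingroup topology: ((Eta,Epsilon),Theta).
The clade {Epsilon, Eta} is supported by C1: its derived state '+' occurs in exactly those taxa and in no other taxon (including the outgroup).

C1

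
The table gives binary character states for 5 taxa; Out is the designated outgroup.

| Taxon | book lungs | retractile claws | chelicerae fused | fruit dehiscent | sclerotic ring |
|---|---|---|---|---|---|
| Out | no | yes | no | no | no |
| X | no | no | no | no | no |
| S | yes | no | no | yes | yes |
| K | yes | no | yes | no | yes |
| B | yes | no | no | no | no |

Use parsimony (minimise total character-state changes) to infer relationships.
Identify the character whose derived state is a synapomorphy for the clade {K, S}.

sclerotic ring

Character polarity is set by the outgroup: the derived state is whichever differs from the outgroup's state, so for retractile claws the derived state is 'no', and for the remaining characters it is 'yes'.
book lungs: derived state 'yes' in B, K, and S only — synapomorphy for {B, K, S}.
retractile claws (derived state 'no') is shared by all ingroup taxa — unites the whole ingroup.
chelicerae fused: derived state 'yes' in K only — an autapomorphy, so it tells us nothing about relationships among taxa.
fruit dehiscent: derived state 'yes' in S only — an autapomorphy, so it tells us nothing about relationships among taxa.
sclerotic ring (derived state 'yes') is shared by K and S — a synapomorphy uniting that clade.
Most parsimonious ingroup topology: (X,((S,K),B)).
The clade {K, S} is supported by sclerotic ring: its derived state 'yes' occurs in exactly those taxa and in no other taxon (including the outgroup).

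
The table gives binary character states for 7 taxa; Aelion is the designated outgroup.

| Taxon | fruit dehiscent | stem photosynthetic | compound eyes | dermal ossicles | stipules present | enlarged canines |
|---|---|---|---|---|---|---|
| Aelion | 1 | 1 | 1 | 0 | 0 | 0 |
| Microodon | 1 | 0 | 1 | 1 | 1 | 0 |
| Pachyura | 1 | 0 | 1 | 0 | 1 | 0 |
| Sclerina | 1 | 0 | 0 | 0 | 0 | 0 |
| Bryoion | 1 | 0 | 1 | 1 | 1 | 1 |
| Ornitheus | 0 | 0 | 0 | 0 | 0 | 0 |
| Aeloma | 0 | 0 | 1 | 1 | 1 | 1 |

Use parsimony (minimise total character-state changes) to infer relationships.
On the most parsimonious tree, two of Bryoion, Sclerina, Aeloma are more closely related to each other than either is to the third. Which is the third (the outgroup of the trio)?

Sclerina

Character polarity is set by the outgroup: the derived state is whichever differs from the outgroup's state, so for fruit dehiscent, stem photosynthetic, compound eyes the derived state is '0', and for the remaining characters it is '1'.
fruit dehiscent groups Aeloma and Ornitheus, which is incompatible with the clades supported by the remaining characters; treating it as convergent (homoplasy) costs fewer steps than any alternative tree.
All ingroup taxa share the derived state '0' for stem photosynthetic; it defines the ingroup but does not resolve relationships within it.
compound eyes (derived state '0') is shared by Ornitheus and Sclerina — a synapomorphy uniting that clade.
dermal ossicles (derived state '1') is shared by Aeloma, Bryoion, and Microodon — a synapomorphy uniting that clade.
stipules present: derived state '1' in Aeloma, Bryoion, Microodon, and Pachyura only — synapomorphy for {Aeloma, Bryoion, Microodon, Pachyura}.
enlarged canines (derived state '1') is shared by Aeloma and Bryoion — a synapomorphy uniting that clade.
Most parsimonious ingroup topology: (((Microodon,(Bryoion,Aeloma)),Pachyura),(Sclerina,Ornitheus)).
Aeloma and Bryoion share a more recent common ancestor with each other than either does with Sclerina, so Sclerina is the least closely related of the three.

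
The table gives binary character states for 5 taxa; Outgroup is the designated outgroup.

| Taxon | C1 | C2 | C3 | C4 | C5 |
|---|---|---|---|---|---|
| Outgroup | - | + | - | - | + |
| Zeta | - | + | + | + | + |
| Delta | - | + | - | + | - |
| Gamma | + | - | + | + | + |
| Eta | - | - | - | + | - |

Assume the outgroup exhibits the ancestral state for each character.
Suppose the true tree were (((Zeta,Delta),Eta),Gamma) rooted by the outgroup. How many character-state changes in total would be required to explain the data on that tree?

Map each character onto (((Zeta,Delta),Eta),Gamma) (rooted by Outgroup) and count the minimum state changes it requires (Fitch parsimony):
C1: 1; C2: 2; C3: 2; C4: 1; C5: 2.
Total tree length = 8.

8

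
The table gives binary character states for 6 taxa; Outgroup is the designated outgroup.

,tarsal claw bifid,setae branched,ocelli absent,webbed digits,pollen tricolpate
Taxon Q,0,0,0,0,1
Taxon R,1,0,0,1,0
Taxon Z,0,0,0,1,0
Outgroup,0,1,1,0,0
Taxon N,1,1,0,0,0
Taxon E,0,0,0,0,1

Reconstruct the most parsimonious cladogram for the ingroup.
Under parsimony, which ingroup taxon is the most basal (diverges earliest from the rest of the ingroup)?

Character polarity is set by the outgroup: the derived state is whichever differs from the outgroup's state, so for setae branched, ocelli absent the derived state is '0', and for the remaining characters it is '1'.
tarsal claw bifid (state '1') occurs in Taxon N and Taxon R but conflicts with the nesting implied by the other characters — most parsimoniously interpreted as homoplasy.
Only Taxon E, Taxon Q, Taxon R, and Taxon Z show the derived state '0' for setae branched, supporting them as a clade.
ocelli absent (derived state '0') is shared by all ingroup taxa — unites the whole ingroup.
webbed digits (derived state '1') is shared by Taxon R and Taxon Z — a synapomorphy uniting that clade.
pollen tricolpate (derived state '1') is shared by Taxon E and Taxon Q — a synapomorphy uniting that clade.
Most parsimonious ingroup topology: (((Taxon R,Taxon Z),(Taxon E,Taxon Q)),Taxon N).
Taxon N is sister to the clade containing all other ingroup taxa, so it is the earliest-diverging (most basal) ingroup lineage.

Taxon N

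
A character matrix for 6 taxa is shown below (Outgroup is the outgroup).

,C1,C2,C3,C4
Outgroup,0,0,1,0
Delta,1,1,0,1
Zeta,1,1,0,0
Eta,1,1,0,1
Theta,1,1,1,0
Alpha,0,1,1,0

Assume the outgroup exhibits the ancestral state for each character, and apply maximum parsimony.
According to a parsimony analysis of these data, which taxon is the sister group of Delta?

Eta

Character polarity is set by the outgroup: the derived state is whichever differs from the outgroup's state, so for C3 the derived state is '0', and for the remaining characters it is '1'.
C1: derived state '1' in Delta, Eta, Theta, and Zeta only — synapomorphy for {Delta, Eta, Theta, Zeta}.
C2 (derived state '1') is shared by all ingroup taxa — unites the whole ingroup.
Only Delta, Eta, and Zeta show the derived state '0' for C3, supporting them as a clade.
C4 (derived state '1') is shared by Delta and Eta — a synapomorphy uniting that clade.
Most parsimonious ingroup topology: ((((Delta,Eta),Zeta),Theta),Alpha).
Delta and Eta form a cherry on this tree, so they are sister taxa.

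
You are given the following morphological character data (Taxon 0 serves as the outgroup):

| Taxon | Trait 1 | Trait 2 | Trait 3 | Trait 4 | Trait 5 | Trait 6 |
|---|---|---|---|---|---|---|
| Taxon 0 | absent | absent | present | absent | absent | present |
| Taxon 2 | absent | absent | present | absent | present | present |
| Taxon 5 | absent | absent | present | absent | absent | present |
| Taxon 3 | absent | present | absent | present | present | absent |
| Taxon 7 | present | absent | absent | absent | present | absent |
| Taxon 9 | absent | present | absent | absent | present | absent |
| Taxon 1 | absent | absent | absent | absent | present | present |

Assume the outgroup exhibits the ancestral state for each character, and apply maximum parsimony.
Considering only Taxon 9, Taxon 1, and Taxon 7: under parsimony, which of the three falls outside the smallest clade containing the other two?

Character polarity is set by the outgroup: the derived state is whichever differs from the outgroup's state, so for Trait 3, Trait 6 the derived state is 'absent', and for the remaining characters it is 'present'.
Trait 1 (derived state 'present') is unique to Taxon 7 (autapomorphy; uninformative for grouping).
Trait 2 (derived state 'present') is shared by Taxon 3 and Taxon 9 — a synapomorphy uniting that clade.
Trait 3: derived state 'absent' in Taxon 1, Taxon 3, Taxon 7, and Taxon 9 only — synapomorphy for {Taxon 1, Taxon 3, Taxon 7, Taxon 9}.
Trait 4 (derived state 'present') is unique to Taxon 3 (autapomorphy; uninformative for grouping).
Only Taxon 1, Taxon 2, Taxon 3, Taxon 7, and Taxon 9 show the derived state 'present' for Trait 5, supporting them as a clade.
Trait 6 (derived state 'absent') is shared by Taxon 3, Taxon 7, and Taxon 9 — a synapomorphy uniting that clade.
Most parsimonious ingroup topology: ((Taxon 2,(((Taxon 3,Taxon 9),Taxon 7),Taxon 1)),Taxon 5).
Taxon 9 and Taxon 7 share a more recent common ancestor with each other than either does with Taxon 1, so Taxon 1 is the least closely related of the three.

Taxon 1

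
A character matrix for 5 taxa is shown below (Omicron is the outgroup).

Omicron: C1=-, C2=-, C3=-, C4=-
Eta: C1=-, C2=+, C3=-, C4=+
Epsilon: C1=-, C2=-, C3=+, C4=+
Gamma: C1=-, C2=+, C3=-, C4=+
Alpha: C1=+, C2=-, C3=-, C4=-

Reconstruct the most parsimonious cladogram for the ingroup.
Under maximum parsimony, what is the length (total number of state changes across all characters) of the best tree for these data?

The outgroup has state '-' for every character, so '+' is the derived state throughout.
C1: derived state '+' in Alpha only — an autapomorphy, so it tells us nothing about relationships among taxa.
Only Eta and Gamma show the derived state '+' for C2, supporting them as a clade.
C3 (derived state '+') is unique to Epsilon (autapomorphy; uninformative for grouping).
C4: derived state '+' in Epsilon, Eta, and Gamma only — synapomorphy for {Epsilon, Eta, Gamma}.
Most parsimonious ingroup topology: (((Eta,Gamma),Epsilon),Alpha).
Changes per character on this tree: C1: 1; C2: 1; C3: 1; C4: 1.
Total = 4.

4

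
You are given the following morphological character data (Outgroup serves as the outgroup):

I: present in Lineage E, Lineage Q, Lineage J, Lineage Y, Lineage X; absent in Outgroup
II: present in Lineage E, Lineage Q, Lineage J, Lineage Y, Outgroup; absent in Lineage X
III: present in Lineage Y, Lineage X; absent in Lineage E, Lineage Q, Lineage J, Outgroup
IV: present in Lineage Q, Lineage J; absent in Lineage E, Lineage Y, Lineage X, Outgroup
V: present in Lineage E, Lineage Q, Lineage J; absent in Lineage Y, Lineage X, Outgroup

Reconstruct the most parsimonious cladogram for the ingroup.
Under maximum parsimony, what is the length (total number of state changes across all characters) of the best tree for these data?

5

Character polarity is set by the outgroup: the derived state is whichever differs from the outgroup's state, so for II the derived state is 'absent', and for the remaining characters it is 'present'.
I (derived state 'present') is shared by all ingroup taxa — unites the whole ingroup.
II: derived state 'absent' in Lineage X only — an autapomorphy, so it tells us nothing about relationships among taxa.
III (derived state 'present') is shared by Lineage X and Lineage Y — a synapomorphy uniting that clade.
IV (derived state 'present') is shared by Lineage J and Lineage Q — a synapomorphy uniting that clade.
Only Lineage E, Lineage J, and Lineage Q show the derived state 'present' for V, supporting them as a clade.
Most parsimonious ingroup topology: ((Lineage X,Lineage Y),(Lineage E,(Lineage J,Lineage Q))).
Changes per character on this tree: I: 1; II: 1; III: 1; IV: 1; V: 1.
Total = 5.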